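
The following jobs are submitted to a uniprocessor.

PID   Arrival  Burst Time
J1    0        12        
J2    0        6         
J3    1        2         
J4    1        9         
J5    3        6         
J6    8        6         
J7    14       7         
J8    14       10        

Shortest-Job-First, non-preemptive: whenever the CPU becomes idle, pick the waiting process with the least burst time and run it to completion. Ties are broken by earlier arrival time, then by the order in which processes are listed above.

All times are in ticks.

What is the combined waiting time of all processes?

116

Schedule: | J2 0-6 | J3 6-8 | J5 8-14 | J6 14-20 | J7 20-27 | J4 27-36 | J8 36-46 | J1 46-58 |
Completion: J1=58  J2=6  J3=8  J4=36  J5=14  J6=20  J7=27  J8=46
Waiting = turnaround − burst: J1=46, J2=0, J3=5, J4=26, J5=5, J6=6, J7=6, J8=22
Total waiting = 46 + 0 + 5 + 26 + 5 + 6 + 6 + 22 = 116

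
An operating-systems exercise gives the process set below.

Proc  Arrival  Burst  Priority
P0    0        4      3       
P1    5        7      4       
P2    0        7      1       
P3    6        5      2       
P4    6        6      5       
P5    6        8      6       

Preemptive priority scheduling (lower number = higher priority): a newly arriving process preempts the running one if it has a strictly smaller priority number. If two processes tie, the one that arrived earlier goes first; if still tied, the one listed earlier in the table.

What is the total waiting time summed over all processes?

64

Gantt: | P2 0-7 | P3 7-12 | P0 12-16 | P1 16-23 | P4 23-29 | P5 29-37 |
Completion: P0=16  P1=23  P2=7  P3=12  P4=29  P5=37
Turnaround (C−A): P0=16  P1=18  P2=7  P3=6  P4=23  P5=31
Waiting = turnaround − burst: P0=12, P1=11, P2=0, P3=1, P4=17, P5=23
Total waiting = 12 + 11 + 0 + 1 + 17 + 23 = 64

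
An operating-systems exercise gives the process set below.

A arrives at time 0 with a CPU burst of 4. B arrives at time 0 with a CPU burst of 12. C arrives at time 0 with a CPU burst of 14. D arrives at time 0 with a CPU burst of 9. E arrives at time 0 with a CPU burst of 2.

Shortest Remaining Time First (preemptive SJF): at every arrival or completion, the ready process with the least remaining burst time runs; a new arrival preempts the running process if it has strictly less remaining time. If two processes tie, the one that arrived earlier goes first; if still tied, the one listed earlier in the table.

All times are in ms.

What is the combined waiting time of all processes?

50

Gantt: | E 0-2 | A 2-6 | D 6-15 | B 15-27 | C 27-41 |
Completion: A=6  B=27  C=41  D=15  E=2
Turnaround (C−A): A=6  B=27  C=41  D=15  E=2
Waiting = turnaround − burst: A=2, B=15, C=27, D=6, E=0
Total waiting = 2 + 15 + 27 + 6 + 0 = 50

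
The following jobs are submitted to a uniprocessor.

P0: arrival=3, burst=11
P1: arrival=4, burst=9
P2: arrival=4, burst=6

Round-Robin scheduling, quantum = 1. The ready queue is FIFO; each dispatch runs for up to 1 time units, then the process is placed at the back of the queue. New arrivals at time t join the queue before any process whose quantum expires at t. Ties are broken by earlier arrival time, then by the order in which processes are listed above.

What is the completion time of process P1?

Schedule: | idle 0-3 | P0 3-4 | P1 4-5 | P2 5-6 | P0 6-7 | P1 7-8 | P2 8-9 | P0 9-10 | P1 10-11 | P2 11-12 | P0 12-13 | P1 13-14 | P2 14-15 | P0 15-16 | P1 16-17 | P2 17-18 | P0 18-19 | P1 19-20 | P2 20-21 | P0 21-22 | P1 22-23 | P0 23-24 | P1 24-25 | P0 25-26 | P1 26-27 | P0 27-29 |
Completion: P0=29  P1=27  P2=21
Turnaround (C−A): P0=26  P1=23  P2=17

27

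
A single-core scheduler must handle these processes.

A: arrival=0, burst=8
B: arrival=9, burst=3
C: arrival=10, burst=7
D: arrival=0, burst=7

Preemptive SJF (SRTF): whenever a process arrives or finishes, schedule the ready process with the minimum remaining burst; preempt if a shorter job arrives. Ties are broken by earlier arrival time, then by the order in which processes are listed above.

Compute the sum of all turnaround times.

43

Schedule: | D 0-7 | A 7-9 | B 9-12 | A 12-18 | C 18-25 |
Completion: A=18  B=12  C=25  D=7
Turnaround = completion − arrival: A=18, B=3, C=15, D=7
Total turnaround = 18 + 3 + 15 + 7 = 43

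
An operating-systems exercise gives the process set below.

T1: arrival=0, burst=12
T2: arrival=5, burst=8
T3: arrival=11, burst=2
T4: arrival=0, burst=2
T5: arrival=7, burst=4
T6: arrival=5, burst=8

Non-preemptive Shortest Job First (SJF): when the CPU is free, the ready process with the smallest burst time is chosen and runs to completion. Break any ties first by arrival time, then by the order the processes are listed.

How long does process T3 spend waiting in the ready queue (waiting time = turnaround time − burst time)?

Gantt: | T4 0-2 | T1 2-14 | T3 14-16 | T5 16-20 | T2 20-28 | T6 28-36 |
Completion: T1=14  T2=28  T3=16  T4=2  T5=20  T6=36
Waiting(T3) = turnaround − burst = 5 − 2 = 3

3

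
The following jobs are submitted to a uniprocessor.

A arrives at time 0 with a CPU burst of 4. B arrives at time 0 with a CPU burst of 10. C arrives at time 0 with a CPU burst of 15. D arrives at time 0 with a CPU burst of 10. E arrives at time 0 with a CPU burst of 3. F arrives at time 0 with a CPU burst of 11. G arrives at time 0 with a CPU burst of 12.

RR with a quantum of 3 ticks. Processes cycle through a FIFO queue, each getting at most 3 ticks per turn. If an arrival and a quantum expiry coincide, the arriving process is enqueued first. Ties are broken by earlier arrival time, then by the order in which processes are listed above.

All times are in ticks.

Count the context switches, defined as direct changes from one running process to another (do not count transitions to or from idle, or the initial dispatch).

23

Schedule: | A 0-3 | B 3-6 | C 6-9 | D 9-12 | E 12-15 | F 15-18 | G 18-21 | A 21-22 | B 22-25 | C 25-28 | D 28-31 | F 31-34 | G 34-37 | B 37-40 | C 40-43 | D 43-46 | F 46-49 | G 49-52 | B 52-53 | C 53-56 | D 56-57 | F 57-59 | G 59-62 | C 62-65 |
Completion: A=22  B=53  C=65  D=57  E=15  F=59  G=62
Turnaround (C−A): A=22  B=53  C=65  D=57  E=15  F=59  G=62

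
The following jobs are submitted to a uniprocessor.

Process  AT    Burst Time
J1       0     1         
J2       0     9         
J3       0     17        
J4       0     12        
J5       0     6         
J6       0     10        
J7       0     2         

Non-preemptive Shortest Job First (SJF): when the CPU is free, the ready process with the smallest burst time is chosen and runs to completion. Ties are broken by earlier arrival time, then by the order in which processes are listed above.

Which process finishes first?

Schedule: | J1 0-1 | J7 1-3 | J5 3-9 | J2 9-18 | J6 18-28 | J4 28-40 | J3 40-57 |
Completion: J1=1  J2=18  J3=57  J4=40  J5=9  J6=28  J7=3
Finish order: J1 → J7 → J5 → J2 → J6 → J4 → J3

J1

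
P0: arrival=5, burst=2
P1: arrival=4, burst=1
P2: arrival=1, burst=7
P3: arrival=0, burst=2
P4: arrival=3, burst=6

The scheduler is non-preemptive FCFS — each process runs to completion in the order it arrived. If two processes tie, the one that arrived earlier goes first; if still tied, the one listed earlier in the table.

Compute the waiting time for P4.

Gantt: | P3 0-2 | P2 2-9 | P4 9-15 | P1 15-16 | P0 16-18 |
Completion: P0=18  P1=16  P2=9  P3=2  P4=15
Turnaround (C−A): P0=13  P1=12  P2=8  P3=2  P4=12
Waiting(P4) = turnaround − burst = 12 − 6 = 6

6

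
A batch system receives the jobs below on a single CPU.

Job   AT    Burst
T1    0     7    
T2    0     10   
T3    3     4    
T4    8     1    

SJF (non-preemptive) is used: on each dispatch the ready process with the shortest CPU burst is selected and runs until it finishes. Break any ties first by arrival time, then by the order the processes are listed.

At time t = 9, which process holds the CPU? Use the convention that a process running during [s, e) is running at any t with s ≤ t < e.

T3

Schedule: | T1 0-7 | T3 7-11 | T4 11-12 | T2 12-22 |
Completion: T1=7  T2=22  T3=11  T4=12
Turnaround (C−A): T1=7  T2=22  T3=8  T4=4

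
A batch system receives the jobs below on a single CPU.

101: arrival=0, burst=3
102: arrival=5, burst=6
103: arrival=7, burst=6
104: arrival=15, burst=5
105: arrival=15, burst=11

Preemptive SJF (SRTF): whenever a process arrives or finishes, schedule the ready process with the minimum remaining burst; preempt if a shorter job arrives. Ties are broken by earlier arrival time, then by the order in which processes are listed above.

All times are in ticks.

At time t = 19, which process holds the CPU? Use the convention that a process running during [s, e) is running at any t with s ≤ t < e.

104

Timeline: | 101 0-3 | idle 3-5 | 102 5-11 | 103 11-17 | 104 17-22 | 105 22-33 |
Completion: 101=3  102=11  103=17  104=22  105=33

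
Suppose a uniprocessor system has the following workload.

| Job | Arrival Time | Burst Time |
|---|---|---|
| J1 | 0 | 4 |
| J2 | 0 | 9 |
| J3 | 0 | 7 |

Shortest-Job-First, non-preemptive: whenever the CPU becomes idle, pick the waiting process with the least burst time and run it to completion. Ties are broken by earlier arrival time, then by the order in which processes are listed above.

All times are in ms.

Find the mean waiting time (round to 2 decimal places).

5.00

Schedule: | J1 0-4 | J3 4-11 | J2 11-20 |
Completion: J1=4  J2=20  J3=11
Turnaround (C−A): J1=4  J2=20  J3=11
Waiting times: J1=0, J2=11, J3=4
Average waiting = (0+11+4) / 3 = 15/3 = 5.00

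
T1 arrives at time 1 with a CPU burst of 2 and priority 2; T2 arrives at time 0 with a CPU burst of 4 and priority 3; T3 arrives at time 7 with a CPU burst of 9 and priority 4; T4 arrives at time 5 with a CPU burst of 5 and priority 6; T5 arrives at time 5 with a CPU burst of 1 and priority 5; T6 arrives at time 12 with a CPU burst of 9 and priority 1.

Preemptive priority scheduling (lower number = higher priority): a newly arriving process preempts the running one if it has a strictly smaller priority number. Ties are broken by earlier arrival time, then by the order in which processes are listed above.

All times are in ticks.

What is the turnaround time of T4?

Schedule: | T2 0-1 | T1 1-3 | T2 3-6 | T5 6-7 | T3 7-12 | T6 12-21 | T3 21-25 | T4 25-30 |
Completion: T1=3  T2=6  T3=25  T4=30  T5=7  T6=21
Turnaround (C−A): T1=2  T2=6  T3=18  T4=25  T5=2  T6=9
Turnaround(T4) = completion − arrival = 30 − 5 = 25

25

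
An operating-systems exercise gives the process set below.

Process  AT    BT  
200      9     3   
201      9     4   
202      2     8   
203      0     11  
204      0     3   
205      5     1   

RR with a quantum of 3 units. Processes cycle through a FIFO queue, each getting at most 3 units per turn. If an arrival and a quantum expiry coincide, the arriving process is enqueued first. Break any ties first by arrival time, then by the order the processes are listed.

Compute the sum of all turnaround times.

94

Schedule: | 203 0-3 | 204 3-6 | 202 6-9 | 203 9-12 | 205 12-13 | 200 13-16 | 201 16-19 | 202 19-22 | 203 22-25 | 201 25-26 | 202 26-28 | 203 28-30 |
Completion: 200=16  201=26  202=28  203=30  204=6  205=13
Turnaround = completion − arrival: 200=7, 201=17, 202=26, 203=30, 204=6, 205=8
Total turnaround = 7 + 17 + 26 + 30 + 6 + 8 = 94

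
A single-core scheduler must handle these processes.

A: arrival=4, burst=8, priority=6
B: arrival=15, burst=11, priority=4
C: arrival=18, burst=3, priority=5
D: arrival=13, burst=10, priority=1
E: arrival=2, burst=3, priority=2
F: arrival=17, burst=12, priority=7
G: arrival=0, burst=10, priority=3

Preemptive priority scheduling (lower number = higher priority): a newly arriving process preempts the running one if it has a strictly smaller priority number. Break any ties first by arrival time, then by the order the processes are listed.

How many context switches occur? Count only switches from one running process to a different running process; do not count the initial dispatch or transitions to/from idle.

7

Timeline: | G 0-2 | E 2-5 | G 5-13 | D 13-23 | B 23-34 | C 34-37 | A 37-45 | F 45-57 |
Completion: A=45  B=34  C=37  D=23  E=5  F=57  G=13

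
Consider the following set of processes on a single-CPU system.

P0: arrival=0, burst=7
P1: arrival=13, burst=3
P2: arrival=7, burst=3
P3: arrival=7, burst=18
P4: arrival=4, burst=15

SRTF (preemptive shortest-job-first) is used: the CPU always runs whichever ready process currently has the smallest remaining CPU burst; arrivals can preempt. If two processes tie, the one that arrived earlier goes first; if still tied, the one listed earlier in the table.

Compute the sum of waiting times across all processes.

30

Timeline: | P0 0-7 | P2 7-10 | P4 10-13 | P1 13-16 | P4 16-28 | P3 28-46 |
Completion: P0=7  P1=16  P2=10  P3=46  P4=28
Turnaround (C−A): P0=7  P1=3  P2=3  P3=39  P4=24
Waiting = turnaround − burst: P0=0, P1=0, P2=0, P3=21, P4=9
Total waiting = 0 + 0 + 0 + 21 + 9 = 30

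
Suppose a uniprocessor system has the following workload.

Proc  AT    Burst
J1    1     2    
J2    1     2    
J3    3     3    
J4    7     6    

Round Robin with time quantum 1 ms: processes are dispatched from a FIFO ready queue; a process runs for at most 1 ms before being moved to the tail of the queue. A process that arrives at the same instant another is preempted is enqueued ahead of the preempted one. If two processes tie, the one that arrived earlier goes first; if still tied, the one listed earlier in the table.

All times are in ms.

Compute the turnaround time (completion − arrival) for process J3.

Schedule: | idle 0-1 | J1 1-2 | J2 2-3 | J1 3-4 | J3 4-5 | J2 5-6 | J3 6-7 | J4 7-8 | J3 8-9 | J4 9-14 |
Completion: J1=4  J2=6  J3=9  J4=14
Turnaround (C−A): J1=3  J2=5  J3=6  J4=7
Turnaround(J3) = completion − arrival = 9 − 3 = 6

6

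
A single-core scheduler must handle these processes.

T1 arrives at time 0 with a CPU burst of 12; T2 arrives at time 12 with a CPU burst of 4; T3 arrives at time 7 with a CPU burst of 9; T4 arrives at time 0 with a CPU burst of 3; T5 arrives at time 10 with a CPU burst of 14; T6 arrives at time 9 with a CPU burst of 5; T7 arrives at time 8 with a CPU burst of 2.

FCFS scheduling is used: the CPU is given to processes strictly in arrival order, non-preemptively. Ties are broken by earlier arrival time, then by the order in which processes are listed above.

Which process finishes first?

T1

Gantt: | T1 0-12 | T4 12-15 | T3 15-24 | T7 24-26 | T6 26-31 | T5 31-45 | T2 45-49 |
Completion: T1=12  T2=49  T3=24  T4=15  T5=45  T6=31  T7=26
Turnaround (C−A): T1=12  T2=37  T3=17  T4=15  T5=35  T6=22  T7=18
Finish order: T1 → T4 → T3 → T7 → T6 → T5 → T2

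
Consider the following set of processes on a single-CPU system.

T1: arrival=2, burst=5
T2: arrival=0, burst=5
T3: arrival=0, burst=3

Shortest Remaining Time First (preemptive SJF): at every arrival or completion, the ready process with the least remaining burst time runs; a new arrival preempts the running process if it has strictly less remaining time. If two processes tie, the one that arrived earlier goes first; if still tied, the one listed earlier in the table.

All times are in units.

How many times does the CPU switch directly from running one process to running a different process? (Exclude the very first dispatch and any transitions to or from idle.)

Schedule: | T3 0-3 | T2 3-8 | T1 8-13 |
Completion: T1=13  T2=8  T3=3
Turnaround (C−A): T1=11  T2=8  T3=3

2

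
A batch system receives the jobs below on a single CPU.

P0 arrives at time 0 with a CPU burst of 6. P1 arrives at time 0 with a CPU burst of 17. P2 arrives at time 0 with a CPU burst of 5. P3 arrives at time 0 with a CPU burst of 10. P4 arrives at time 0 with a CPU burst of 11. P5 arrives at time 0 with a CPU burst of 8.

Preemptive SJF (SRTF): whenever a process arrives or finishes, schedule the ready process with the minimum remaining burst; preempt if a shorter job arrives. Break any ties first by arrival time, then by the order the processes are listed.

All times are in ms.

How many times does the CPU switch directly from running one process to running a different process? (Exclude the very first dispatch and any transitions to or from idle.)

5

Timeline: | P2 0-5 | P0 5-11 | P5 11-19 | P3 19-29 | P4 29-40 | P1 40-57 |
Completion: P0=11  P1=57  P2=5  P3=29  P4=40  P5=19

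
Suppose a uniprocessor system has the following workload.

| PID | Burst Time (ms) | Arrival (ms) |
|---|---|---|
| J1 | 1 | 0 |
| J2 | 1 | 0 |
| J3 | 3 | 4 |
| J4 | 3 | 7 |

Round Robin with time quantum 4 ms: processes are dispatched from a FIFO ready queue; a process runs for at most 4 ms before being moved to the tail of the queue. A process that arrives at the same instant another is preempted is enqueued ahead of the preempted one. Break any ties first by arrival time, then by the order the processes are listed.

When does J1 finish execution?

Gantt: | J1 0-1 | J2 1-2 | idle 2-4 | J3 4-7 | J4 7-10 |
Completion: J1=1  J2=2  J3=7  J4=10
Turnaround (C−A): J1=1  J2=2  J3=3  J4=3

1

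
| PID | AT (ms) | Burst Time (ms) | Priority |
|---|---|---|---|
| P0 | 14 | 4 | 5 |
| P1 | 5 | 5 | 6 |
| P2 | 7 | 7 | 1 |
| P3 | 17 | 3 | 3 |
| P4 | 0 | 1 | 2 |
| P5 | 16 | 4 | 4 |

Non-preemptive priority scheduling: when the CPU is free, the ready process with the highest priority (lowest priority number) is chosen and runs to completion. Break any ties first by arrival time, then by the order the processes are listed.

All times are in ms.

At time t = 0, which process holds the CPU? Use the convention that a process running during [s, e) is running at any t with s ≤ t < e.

P4

Schedule: | P4 0-1 | idle 1-5 | P1 5-10 | P2 10-17 | P3 17-20 | P5 20-24 | P0 24-28 |
Completion: P0=28  P1=10  P2=17  P3=20  P4=1  P5=24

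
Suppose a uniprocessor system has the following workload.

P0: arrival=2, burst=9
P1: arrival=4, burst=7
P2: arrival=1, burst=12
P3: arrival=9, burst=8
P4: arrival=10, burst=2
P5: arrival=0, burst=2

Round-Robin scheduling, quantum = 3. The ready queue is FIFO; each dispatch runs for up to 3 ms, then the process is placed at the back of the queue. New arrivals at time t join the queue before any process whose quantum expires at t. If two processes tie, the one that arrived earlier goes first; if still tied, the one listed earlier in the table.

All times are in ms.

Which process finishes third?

P0

Schedule: | P5 0-2 | P2 2-5 | P0 5-8 | P1 8-11 | P2 11-14 | P0 14-17 | P3 17-20 | P4 20-22 | P1 22-25 | P2 25-28 | P0 28-31 | P3 31-34 | P1 34-35 | P2 35-38 | P3 38-40 |
Completion: P0=31  P1=35  P2=38  P3=40  P4=22  P5=2
Turnaround (C−A): P0=29  P1=31  P2=37  P3=31  P4=12  P5=2
Finish order: P5 → P4 → P0 → P1 → P2 → P3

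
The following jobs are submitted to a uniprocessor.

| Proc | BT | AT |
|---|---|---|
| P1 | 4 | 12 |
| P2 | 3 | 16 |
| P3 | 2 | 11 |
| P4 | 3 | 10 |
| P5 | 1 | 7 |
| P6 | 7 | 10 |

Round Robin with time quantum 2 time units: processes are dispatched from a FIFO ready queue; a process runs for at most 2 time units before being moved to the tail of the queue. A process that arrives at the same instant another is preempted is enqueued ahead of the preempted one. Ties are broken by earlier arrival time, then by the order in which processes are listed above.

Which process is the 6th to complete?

Gantt: | idle 0-7 | P5 7-8 | idle 8-10 | P4 10-12 | P6 12-14 | P3 14-16 | P1 16-18 | P4 18-19 | P6 19-21 | P2 21-23 | P1 23-25 | P6 25-27 | P2 27-28 | P6 28-29 |
Completion: P1=25  P2=28  P3=16  P4=19  P5=8  P6=29
Finish order: P5 → P3 → P4 → P1 → P2 → P6

P6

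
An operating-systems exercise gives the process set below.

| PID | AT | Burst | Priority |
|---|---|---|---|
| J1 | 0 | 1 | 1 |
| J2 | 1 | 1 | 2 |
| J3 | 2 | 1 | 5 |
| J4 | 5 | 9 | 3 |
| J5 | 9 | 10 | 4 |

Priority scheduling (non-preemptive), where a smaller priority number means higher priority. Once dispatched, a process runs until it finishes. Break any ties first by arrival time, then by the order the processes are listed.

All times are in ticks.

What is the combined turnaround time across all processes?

27

Gantt: | J1 0-1 | J2 1-2 | J3 2-3 | idle 3-5 | J4 5-14 | J5 14-24 |
Completion: J1=1  J2=2  J3=3  J4=14  J5=24
Turnaround (C−A): J1=1  J2=1  J3=1  J4=9  J5=15
Turnaround = completion − arrival: J1=1, J2=1, J3=1, J4=9, J5=15
Total turnaround = 1 + 1 + 1 + 9 + 15 = 27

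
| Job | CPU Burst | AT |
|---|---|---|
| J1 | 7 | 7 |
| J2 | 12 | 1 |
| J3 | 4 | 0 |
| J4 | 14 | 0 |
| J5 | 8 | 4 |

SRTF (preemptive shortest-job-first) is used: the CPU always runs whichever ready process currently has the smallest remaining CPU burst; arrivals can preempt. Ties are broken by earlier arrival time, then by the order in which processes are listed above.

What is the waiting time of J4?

31

Gantt: | J3 0-4 | J5 4-12 | J1 12-19 | J2 19-31 | J4 31-45 |
Completion: J1=19  J2=31  J3=4  J4=45  J5=12
Turnaround (C−A): J1=12  J2=30  J3=4  J4=45  J5=8
Waiting(J4) = turnaround − burst = 45 − 14 = 31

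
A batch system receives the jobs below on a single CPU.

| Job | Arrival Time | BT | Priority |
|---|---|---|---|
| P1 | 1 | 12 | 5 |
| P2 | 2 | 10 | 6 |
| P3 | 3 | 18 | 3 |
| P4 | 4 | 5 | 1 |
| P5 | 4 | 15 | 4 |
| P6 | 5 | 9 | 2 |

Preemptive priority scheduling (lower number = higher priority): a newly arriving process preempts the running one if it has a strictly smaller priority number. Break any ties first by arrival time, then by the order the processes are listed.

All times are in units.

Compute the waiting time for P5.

Timeline: | idle 0-1 | P1 1-3 | P3 3-4 | P4 4-9 | P6 9-18 | P3 18-35 | P5 35-50 | P1 50-60 | P2 60-70 |
Completion: P1=60  P2=70  P3=35  P4=9  P5=50  P6=18
Waiting(P5) = turnaround − burst = 46 − 15 = 31

31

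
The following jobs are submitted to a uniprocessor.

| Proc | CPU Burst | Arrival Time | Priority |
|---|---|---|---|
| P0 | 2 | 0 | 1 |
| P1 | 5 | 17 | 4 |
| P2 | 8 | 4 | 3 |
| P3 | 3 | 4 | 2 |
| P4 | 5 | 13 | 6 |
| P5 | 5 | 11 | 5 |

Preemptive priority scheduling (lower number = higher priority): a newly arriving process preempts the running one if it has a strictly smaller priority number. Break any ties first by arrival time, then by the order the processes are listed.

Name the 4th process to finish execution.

Schedule: | P0 0-2 | idle 2-4 | P3 4-7 | P2 7-15 | P5 15-17 | P1 17-22 | P5 22-25 | P4 25-30 |
Completion: P0=2  P1=22  P2=15  P3=7  P4=30  P5=25
Finish order: P0 → P3 → P2 → P1 → P5 → P4

P1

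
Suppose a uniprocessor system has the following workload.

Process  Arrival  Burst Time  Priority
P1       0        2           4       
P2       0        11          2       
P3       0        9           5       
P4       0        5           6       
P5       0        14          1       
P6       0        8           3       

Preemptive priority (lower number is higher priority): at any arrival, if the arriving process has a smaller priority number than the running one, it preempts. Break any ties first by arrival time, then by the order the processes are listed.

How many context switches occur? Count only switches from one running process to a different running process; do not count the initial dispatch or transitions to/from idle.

5

Timeline: | P5 0-14 | P2 14-25 | P6 25-33 | P1 33-35 | P3 35-44 | P4 44-49 |
Completion: P1=35  P2=25  P3=44  P4=49  P5=14  P6=33
Turnaround (C−A): P1=35  P2=25  P3=44  P4=49  P5=14  P6=33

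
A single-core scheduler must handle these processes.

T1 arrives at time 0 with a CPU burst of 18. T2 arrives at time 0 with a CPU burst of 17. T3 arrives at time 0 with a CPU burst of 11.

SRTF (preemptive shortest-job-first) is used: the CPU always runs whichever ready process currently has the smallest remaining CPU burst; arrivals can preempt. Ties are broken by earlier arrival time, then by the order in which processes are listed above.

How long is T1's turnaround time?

Gantt: | T3 0-11 | T2 11-28 | T1 28-46 |
Completion: T1=46  T2=28  T3=11
Turnaround(T1) = completion − arrival = 46 − 0 = 46

46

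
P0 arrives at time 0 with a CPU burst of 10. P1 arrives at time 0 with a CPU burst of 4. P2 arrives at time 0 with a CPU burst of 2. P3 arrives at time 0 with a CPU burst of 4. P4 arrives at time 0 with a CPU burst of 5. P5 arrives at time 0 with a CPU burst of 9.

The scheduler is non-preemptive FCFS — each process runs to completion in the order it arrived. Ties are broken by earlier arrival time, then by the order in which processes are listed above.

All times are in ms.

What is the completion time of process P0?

10

Gantt: | P0 0-10 | P1 10-14 | P2 14-16 | P3 16-20 | P4 20-25 | P5 25-34 |
Completion: P0=10  P1=14  P2=16  P3=20  P4=25  P5=34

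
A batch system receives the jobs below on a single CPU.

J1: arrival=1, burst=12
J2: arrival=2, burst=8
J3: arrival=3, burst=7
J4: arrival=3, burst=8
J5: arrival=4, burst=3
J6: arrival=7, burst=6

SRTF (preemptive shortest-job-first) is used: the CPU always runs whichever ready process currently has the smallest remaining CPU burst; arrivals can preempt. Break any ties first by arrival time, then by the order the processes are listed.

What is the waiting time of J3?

16

Timeline: | idle 0-1 | J1 1-2 | J2 2-4 | J5 4-7 | J2 7-13 | J6 13-19 | J3 19-26 | J4 26-34 | J1 34-45 |
Completion: J1=45  J2=13  J3=26  J4=34  J5=7  J6=19
Waiting(J3) = turnaround − burst = 23 − 7 = 16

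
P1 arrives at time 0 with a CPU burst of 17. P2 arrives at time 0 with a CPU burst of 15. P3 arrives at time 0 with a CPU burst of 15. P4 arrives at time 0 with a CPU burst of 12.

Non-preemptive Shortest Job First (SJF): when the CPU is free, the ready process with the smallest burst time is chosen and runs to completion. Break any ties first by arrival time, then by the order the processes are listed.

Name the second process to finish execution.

Gantt: | P4 0-12 | P2 12-27 | P3 27-42 | P1 42-59 |
Completion: P1=59  P2=27  P3=42  P4=12
Turnaround (C−A): P1=59  P2=27  P3=42  P4=12
Finish order: P4 → P2 → P3 → P1

P2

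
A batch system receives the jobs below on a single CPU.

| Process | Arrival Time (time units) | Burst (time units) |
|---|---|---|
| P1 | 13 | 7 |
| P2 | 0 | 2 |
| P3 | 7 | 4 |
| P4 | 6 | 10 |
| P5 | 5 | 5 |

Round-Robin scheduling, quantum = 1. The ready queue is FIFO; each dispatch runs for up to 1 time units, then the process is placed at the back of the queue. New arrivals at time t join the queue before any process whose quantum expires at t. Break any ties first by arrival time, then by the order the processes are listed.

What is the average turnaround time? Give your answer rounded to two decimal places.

13.80

Timeline: | P2 0-2 | idle 2-5 | P5 5-6 | P4 6-7 | P5 7-8 | P3 8-9 | P4 9-10 | P5 10-11 | P3 11-12 | P4 12-13 | P5 13-14 | P3 14-15 | P1 15-16 | P4 16-17 | P5 17-18 | P3 18-19 | P1 19-20 | P4 20-21 | P1 21-22 | P4 22-23 | P1 23-24 | P4 24-25 | P1 25-26 | P4 26-27 | P1 27-28 | P4 28-29 | P1 29-30 | P4 30-31 |
Completion: P1=30  P2=2  P3=19  P4=31  P5=18
Turnaround (C−A): P1=17  P2=2  P3=12  P4=25  P5=13
Turnaround times: P1=17, P2=2, P3=12, P4=25, P5=13
Average turnaround = (17+2+12+25+13) / 5 = 69/5 = 13.80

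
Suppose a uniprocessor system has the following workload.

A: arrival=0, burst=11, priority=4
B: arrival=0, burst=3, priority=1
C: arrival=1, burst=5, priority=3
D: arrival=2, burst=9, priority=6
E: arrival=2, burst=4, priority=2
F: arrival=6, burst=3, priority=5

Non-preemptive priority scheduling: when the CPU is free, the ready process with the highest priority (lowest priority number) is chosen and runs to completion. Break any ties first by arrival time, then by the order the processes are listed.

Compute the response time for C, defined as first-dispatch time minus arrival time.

6

Schedule: | B 0-3 | E 3-7 | C 7-12 | A 12-23 | F 23-26 | D 26-35 |
Completion: A=23  B=3  C=12  D=35  E=7  F=26
Turnaround (C−A): A=23  B=3  C=11  D=33  E=5  F=20
Response(C) = first start − arrival = 7 − 1 = 6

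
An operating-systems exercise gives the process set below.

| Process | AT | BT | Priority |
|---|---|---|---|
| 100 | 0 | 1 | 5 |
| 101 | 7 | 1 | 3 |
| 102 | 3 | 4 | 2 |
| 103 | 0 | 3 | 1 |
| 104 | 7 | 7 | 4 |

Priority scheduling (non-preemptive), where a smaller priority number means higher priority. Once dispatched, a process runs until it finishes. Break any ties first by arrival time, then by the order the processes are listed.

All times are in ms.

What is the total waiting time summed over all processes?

16

Gantt: | 103 0-3 | 102 3-7 | 101 7-8 | 104 8-15 | 100 15-16 |
Completion: 100=16  101=8  102=7  103=3  104=15
Turnaround (C−A): 100=16  101=1  102=4  103=3  104=8
Waiting = turnaround − burst: 100=15, 101=0, 102=0, 103=0, 104=1
Total waiting = 15 + 0 + 0 + 0 + 1 = 16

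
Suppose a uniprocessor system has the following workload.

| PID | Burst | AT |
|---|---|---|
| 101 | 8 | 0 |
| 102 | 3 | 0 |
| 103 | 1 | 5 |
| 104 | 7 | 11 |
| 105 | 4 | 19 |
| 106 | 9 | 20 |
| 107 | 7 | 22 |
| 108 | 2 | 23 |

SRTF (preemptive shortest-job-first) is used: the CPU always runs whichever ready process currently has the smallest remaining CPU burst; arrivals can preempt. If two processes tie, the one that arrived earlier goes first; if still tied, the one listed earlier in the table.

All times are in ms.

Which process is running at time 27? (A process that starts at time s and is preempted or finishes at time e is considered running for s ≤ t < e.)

107

Timeline: | 102 0-3 | 101 3-5 | 103 5-6 | 101 6-12 | 104 12-19 | 105 19-23 | 108 23-25 | 107 25-32 | 106 32-41 |
Completion: 101=12  102=3  103=6  104=19  105=23  106=41  107=32  108=25
Turnaround (C−A): 101=12  102=3  103=1  104=8  105=4  106=21  107=10  108=2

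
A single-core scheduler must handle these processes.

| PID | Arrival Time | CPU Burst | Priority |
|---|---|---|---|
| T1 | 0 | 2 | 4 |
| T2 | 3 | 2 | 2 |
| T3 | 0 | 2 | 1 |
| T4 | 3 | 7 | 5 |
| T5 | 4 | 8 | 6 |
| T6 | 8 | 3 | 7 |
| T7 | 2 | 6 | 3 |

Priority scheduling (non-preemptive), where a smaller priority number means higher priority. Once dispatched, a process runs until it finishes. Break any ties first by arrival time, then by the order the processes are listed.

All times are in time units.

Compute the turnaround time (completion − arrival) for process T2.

Schedule: | T3 0-2 | T7 2-8 | T2 8-10 | T1 10-12 | T4 12-19 | T5 19-27 | T6 27-30 |
Completion: T1=12  T2=10  T3=2  T4=19  T5=27  T6=30  T7=8
Turnaround(T2) = completion − arrival = 10 − 3 = 7

7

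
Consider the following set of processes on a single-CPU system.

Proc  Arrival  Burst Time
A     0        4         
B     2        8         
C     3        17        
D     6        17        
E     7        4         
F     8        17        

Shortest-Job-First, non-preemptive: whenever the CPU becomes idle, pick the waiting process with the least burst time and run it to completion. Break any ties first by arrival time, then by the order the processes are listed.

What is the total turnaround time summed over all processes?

Gantt: | A 0-4 | B 4-12 | E 12-16 | C 16-33 | D 33-50 | F 50-67 |
Completion: A=4  B=12  C=33  D=50  E=16  F=67
Turnaround (C−A): A=4  B=10  C=30  D=44  E=9  F=59
Turnaround = completion − arrival: A=4, B=10, C=30, D=44, E=9, F=59
Total turnaround = 4 + 10 + 30 + 44 + 9 + 59 = 156

156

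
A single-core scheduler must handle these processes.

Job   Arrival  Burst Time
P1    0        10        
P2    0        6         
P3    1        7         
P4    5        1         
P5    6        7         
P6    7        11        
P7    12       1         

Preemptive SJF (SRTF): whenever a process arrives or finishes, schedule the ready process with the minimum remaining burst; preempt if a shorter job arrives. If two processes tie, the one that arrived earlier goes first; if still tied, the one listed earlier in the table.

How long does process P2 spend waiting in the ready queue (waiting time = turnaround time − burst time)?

0

Timeline: | P2 0-6 | P4 6-7 | P3 7-12 | P7 12-13 | P3 13-15 | P5 15-22 | P1 22-32 | P6 32-43 |
Completion: P1=32  P2=6  P3=15  P4=7  P5=22  P6=43  P7=13
Turnaround (C−A): P1=32  P2=6  P3=14  P4=2  P5=16  P6=36  P7=1
Waiting(P2) = turnaround − burst = 6 − 6 = 0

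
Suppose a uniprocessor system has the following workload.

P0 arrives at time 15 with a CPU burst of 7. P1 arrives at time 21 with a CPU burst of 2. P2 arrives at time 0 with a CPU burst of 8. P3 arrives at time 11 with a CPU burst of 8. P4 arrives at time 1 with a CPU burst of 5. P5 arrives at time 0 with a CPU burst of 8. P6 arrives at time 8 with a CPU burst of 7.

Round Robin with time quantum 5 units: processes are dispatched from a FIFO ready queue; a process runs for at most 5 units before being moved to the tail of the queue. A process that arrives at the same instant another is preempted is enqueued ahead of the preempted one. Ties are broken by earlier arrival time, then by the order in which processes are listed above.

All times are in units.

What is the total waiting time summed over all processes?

124

Gantt: | P2 0-5 | P5 5-10 | P4 10-15 | P2 15-18 | P6 18-23 | P5 23-26 | P3 26-31 | P0 31-36 | P1 36-38 | P6 38-40 | P3 40-43 | P0 43-45 |
Completion: P0=45  P1=38  P2=18  P3=43  P4=15  P5=26  P6=40
Turnaround (C−A): P0=30  P1=17  P2=18  P3=32  P4=14  P5=26  P6=32
Waiting = turnaround − burst: P0=23, P1=15, P2=10, P3=24, P4=9, P5=18, P6=25
Total waiting = 23 + 15 + 10 + 24 + 9 + 18 + 25 = 124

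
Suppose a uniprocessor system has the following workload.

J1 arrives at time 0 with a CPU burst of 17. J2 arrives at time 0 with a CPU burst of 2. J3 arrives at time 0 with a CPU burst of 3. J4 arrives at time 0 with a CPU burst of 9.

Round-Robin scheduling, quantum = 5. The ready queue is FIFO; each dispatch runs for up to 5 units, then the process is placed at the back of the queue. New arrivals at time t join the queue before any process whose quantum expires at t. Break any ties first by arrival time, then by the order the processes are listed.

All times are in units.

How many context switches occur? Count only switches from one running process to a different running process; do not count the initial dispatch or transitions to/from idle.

Schedule: | J1 0-5 | J2 5-7 | J3 7-10 | J4 10-15 | J1 15-20 | J4 20-24 | J1 24-31 |
Completion: J1=31  J2=7  J3=10  J4=24

6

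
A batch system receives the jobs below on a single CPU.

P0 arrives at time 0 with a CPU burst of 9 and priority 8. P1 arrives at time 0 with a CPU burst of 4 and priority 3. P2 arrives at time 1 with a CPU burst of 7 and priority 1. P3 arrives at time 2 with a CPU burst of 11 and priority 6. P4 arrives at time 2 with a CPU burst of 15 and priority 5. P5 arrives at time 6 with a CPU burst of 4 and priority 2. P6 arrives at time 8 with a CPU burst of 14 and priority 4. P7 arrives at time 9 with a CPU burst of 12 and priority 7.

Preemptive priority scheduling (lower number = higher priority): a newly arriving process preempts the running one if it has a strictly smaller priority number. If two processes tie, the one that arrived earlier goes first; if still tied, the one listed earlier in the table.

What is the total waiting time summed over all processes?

Timeline: | P1 0-1 | P2 1-8 | P5 8-12 | P1 12-15 | P6 15-29 | P4 29-44 | P3 44-55 | P7 55-67 | P0 67-76 |
Completion: P0=76  P1=15  P2=8  P3=55  P4=44  P5=12  P6=29  P7=67
Turnaround (C−A): P0=76  P1=15  P2=7  P3=53  P4=42  P5=6  P6=21  P7=58
Waiting = turnaround − burst: P0=67, P1=11, P2=0, P3=42, P4=27, P5=2, P6=7, P7=46
Total waiting = 67 + 11 + 0 + 42 + 27 + 2 + 7 + 46 = 202

202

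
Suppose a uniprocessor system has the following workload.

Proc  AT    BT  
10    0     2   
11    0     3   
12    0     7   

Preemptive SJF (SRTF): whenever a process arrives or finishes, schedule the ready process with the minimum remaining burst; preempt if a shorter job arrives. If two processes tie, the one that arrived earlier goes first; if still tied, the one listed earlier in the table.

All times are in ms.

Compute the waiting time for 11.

Schedule: | 10 0-2 | 11 2-5 | 12 5-12 |
Completion: 10=2  11=5  12=12
Waiting(11) = turnaround − burst = 5 − 3 = 2

2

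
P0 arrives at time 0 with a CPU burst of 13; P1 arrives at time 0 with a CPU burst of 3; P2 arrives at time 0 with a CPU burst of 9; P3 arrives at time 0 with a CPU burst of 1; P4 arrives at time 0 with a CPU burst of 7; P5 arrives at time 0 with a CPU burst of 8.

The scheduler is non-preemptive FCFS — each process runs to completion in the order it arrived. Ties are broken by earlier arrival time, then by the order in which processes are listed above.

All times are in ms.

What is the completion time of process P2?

25

Gantt: | P0 0-13 | P1 13-16 | P2 16-25 | P3 25-26 | P4 26-33 | P5 33-41 |
Completion: P0=13  P1=16  P2=25  P3=26  P4=33  P5=41
Turnaround (C−A): P0=13  P1=16  P2=25  P3=26  P4=33  P5=41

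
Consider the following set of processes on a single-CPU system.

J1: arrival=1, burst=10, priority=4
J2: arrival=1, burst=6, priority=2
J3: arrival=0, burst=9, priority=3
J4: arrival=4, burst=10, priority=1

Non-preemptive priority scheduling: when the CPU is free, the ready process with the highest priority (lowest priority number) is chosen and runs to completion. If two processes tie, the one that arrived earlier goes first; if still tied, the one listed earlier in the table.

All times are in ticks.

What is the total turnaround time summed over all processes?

Gantt: | J3 0-9 | J4 9-19 | J2 19-25 | J1 25-35 |
Completion: J1=35  J2=25  J3=9  J4=19
Turnaround = completion − arrival: J1=34, J2=24, J3=9, J4=15
Total turnaround = 34 + 24 + 9 + 15 = 82

82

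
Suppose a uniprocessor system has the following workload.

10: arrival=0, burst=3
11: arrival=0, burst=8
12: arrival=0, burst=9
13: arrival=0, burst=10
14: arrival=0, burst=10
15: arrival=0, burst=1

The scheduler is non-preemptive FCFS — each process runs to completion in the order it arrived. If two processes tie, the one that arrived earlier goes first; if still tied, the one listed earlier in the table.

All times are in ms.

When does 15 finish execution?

41

Gantt: | 10 0-3 | 11 3-11 | 12 11-20 | 13 20-30 | 14 30-40 | 15 40-41 |
Completion: 10=3  11=11  12=20  13=30  14=40  15=41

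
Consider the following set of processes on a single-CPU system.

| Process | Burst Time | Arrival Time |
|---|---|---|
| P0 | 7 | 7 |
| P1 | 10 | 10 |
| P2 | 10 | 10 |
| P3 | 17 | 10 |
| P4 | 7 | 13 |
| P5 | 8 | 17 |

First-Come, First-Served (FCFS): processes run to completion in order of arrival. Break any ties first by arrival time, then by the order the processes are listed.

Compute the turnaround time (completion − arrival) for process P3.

41

Schedule: | idle 0-7 | P0 7-14 | P1 14-24 | P2 24-34 | P3 34-51 | P4 51-58 | P5 58-66 |
Completion: P0=14  P1=24  P2=34  P3=51  P4=58  P5=66
Turnaround (C−A): P0=7  P1=14  P2=24  P3=41  P4=45  P5=49
Turnaround(P3) = completion − arrival = 51 − 10 = 41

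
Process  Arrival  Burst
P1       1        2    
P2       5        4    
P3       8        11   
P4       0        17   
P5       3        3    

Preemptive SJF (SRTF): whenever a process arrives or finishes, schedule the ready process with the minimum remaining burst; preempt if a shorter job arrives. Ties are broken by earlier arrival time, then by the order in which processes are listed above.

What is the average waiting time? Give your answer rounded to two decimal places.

Schedule: | P4 0-1 | P1 1-3 | P5 3-6 | P2 6-10 | P3 10-21 | P4 21-37 |
Completion: P1=3  P2=10  P3=21  P4=37  P5=6
Waiting times: P1=0, P2=1, P3=2, P4=20, P5=0
Average waiting = (0+1+2+20+0) / 5 = 23/5 = 4.60

4.60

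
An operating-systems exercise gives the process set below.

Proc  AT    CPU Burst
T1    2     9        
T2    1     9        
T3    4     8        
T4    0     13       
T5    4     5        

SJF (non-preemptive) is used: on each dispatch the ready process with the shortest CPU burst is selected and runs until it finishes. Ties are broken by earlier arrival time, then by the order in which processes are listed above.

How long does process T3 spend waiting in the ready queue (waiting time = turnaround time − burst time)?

14

Schedule: | T4 0-13 | T5 13-18 | T3 18-26 | T2 26-35 | T1 35-44 |
Completion: T1=44  T2=35  T3=26  T4=13  T5=18
Turnaround (C−A): T1=42  T2=34  T3=22  T4=13  T5=14
Waiting(T3) = turnaround − burst = 22 − 8 = 14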